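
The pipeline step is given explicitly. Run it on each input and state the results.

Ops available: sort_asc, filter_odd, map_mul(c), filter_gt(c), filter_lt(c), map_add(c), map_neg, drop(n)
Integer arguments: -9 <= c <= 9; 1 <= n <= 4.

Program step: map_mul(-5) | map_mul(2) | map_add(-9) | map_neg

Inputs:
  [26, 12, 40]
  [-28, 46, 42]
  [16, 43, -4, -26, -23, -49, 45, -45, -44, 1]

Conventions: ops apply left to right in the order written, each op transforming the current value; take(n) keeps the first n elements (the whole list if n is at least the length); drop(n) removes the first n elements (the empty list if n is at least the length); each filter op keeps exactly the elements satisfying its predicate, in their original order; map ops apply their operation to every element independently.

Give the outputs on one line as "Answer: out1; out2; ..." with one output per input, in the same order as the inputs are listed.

Execution, op by op:
  [26, 12, 40] -> [-130, -60, -200] -> [-260, -120, -400] -> [-269, -129, -409] -> [269, 129, 409]
  [-28, 46, 42] -> [140, -230, -210] -> [280, -460, -420] -> [271, -469, -429] -> [-271, 469, 429]
  [16, 43, -4, -26, -23, -49, 45, -45, -44, 1] -> [-80, -215, 20, 130, 115, 245, -225, 225, 220, -5] -> [-160, -430, 40, 260, 230, 490, -450, 450, 440, -10] -> [-169, -439, 31, 251, 221, 481, -459, 441, 431, -19] -> [169, 439, -31, -251, -221, -481, 459, -441, -431, 19]

[269, 129, 409]; [-271, 469, 429]; [169, 439, -31, -251, -221, -481, 459, -441, -431, 19]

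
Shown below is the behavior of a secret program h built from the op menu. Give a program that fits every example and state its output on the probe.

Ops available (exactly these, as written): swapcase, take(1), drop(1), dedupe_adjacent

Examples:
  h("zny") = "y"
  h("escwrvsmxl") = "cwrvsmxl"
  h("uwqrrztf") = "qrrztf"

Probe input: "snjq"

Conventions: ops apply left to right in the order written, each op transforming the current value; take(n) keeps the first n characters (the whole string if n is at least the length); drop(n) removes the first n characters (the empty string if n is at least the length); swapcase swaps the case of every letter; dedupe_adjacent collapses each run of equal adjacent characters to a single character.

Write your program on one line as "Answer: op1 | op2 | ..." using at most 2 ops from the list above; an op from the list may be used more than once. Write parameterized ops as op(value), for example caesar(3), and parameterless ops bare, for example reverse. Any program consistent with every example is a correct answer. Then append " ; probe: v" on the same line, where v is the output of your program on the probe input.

drop(1) | drop(1) ; probe: "jq"

Check, running the answer program on each example:
  "zny" -> "ny" -> "y"
  "escwrvsmxl" -> "scwrvsmxl" -> "cwrvsmxl"
  "uwqrrztf" -> "wqrrztf" -> "qrrztf"
  probe: "snjq" -> "njq" -> "jq"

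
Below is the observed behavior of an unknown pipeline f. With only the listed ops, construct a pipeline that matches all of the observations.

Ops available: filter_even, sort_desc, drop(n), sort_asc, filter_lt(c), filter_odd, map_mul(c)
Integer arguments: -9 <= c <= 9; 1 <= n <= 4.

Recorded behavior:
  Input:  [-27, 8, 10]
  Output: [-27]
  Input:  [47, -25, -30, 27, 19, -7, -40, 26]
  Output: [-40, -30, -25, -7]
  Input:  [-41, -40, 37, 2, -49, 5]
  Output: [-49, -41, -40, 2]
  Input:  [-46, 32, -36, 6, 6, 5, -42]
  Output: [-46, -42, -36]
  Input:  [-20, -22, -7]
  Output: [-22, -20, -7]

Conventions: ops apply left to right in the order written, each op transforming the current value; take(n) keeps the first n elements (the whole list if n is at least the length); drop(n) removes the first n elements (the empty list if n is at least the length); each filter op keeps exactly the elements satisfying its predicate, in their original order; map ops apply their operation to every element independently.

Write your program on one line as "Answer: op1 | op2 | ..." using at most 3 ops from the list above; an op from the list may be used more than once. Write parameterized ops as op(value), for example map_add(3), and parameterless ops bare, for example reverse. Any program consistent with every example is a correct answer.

filter_lt(3) | sort_desc | sort_asc

Check, running the answer program on each example:
  [-27, 8, 10] -> [-27] -> [-27] -> [-27]
  [47, -25, -30, 27, 19, -7, -40, 26] -> [-25, -30, -7, -40] -> [-7, -25, -30, -40] -> [-40, -30, -25, -7]
  [-41, -40, 37, 2, -49, 5] -> [-41, -40, 2, -49] -> [2, -40, -41, -49] -> [-49, -41, -40, 2]
  [-46, 32, -36, 6, 6, 5, -42] -> [-46, -36, -42] -> [-36, -42, -46] -> [-46, -42, -36]
  [-20, -22, -7] -> [-20, -22, -7] -> [-7, -20, -22] -> [-22, -20, -7]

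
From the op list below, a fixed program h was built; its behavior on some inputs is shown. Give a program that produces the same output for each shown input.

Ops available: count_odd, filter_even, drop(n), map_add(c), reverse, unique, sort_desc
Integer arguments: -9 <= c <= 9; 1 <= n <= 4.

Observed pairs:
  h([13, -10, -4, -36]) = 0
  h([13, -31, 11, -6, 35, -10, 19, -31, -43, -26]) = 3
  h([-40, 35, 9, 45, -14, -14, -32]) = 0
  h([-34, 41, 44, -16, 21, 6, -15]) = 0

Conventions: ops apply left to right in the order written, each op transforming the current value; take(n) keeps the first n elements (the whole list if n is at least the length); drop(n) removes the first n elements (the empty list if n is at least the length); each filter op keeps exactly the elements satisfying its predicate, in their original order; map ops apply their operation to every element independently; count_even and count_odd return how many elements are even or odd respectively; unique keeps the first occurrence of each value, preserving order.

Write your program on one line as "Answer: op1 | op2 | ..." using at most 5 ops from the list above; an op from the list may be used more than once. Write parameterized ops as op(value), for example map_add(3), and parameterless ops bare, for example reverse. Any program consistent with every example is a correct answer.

map_add(8) | sort_desc | drop(4) | drop(3) | count_odd

Check, running the answer program on each example:
  [13, -10, -4, -36] -> [21, -2, 4, -28] -> [21, 4, -2, -28] -> [] -> [] -> 0
  [13, -31, 11, -6, 35, -10, 19, -31, -43, -26] -> [21, -23, 19, 2, 43, -2, 27, -23, -35, -18] -> [43, 27, 21, 19, 2, -2, -18, -23, -23, -35] -> [2, -2, -18, -23, -23, -35] -> [-23, -23, -35] -> 3
  [-40, 35, 9, 45, -14, -14, -32] -> [-32, 43, 17, 53, -6, -6, -24] -> [53, 43, 17, -6, -6, -24, -32] -> [-6, -24, -32] -> [] -> 0
  [-34, 41, 44, -16, 21, 6, -15] -> [-26, 49, 52, -8, 29, 14, -7] -> [52, 49, 29, 14, -7, -8, -26] -> [-7, -8, -26] -> [] -> 0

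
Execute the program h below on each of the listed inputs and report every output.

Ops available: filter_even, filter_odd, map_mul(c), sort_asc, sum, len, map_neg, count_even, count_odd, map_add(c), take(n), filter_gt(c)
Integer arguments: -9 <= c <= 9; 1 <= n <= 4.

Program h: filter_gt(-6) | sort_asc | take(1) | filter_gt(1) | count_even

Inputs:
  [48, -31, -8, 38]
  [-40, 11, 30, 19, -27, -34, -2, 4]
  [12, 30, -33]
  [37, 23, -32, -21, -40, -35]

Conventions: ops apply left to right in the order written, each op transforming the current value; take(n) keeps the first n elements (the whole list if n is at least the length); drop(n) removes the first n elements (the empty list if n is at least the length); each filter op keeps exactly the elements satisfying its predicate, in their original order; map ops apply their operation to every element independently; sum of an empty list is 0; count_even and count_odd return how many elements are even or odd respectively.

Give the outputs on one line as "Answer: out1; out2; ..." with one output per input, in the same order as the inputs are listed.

Execution, op by op:
  [48, -31, -8, 38] -> [48, 38] -> [38, 48] -> [38] -> [38] -> 1
  [-40, 11, 30, 19, -27, -34, -2, 4] -> [11, 30, 19, -2, 4] -> [-2, 4, 11, 19, 30] -> [-2] -> [] -> 0
  [12, 30, -33] -> [12, 30] -> [12, 30] -> [12] -> [12] -> 1
  [37, 23, -32, -21, -40, -35] -> [37, 23] -> [23, 37] -> [23] -> [23] -> 0

1; 0; 1; 0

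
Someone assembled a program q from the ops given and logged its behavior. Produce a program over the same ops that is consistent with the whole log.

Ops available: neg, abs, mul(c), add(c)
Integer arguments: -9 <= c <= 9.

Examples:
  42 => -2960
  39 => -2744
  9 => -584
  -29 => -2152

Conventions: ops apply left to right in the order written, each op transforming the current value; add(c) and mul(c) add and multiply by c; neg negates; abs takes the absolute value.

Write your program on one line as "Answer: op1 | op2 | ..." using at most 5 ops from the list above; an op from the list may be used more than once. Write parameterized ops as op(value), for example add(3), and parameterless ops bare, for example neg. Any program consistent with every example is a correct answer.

mul(9) | neg | add(8) | abs | mul(-8)

Check, running the answer program on each example:
  42 -> 378 -> -378 -> -370 -> 370 -> -2960
  39 -> 351 -> -351 -> -343 -> 343 -> -2744
  9 -> 81 -> -81 -> -73 -> 73 -> -584
  -29 -> -261 -> 261 -> 269 -> 269 -> -2152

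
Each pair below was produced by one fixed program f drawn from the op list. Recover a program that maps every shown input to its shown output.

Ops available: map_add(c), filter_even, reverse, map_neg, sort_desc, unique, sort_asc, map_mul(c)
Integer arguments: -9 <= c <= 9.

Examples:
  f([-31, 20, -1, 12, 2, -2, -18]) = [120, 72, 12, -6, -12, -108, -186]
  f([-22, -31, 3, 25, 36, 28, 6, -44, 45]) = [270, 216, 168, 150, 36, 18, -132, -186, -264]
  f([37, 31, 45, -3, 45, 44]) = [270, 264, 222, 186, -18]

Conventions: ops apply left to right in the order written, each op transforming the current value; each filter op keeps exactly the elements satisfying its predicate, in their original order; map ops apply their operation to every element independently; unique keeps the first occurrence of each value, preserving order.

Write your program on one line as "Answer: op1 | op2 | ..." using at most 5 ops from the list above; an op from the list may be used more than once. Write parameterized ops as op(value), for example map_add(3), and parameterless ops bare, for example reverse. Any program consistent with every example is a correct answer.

sort_asc | map_mul(6) | sort_desc | unique

Check, running the answer program on each example:
  [-31, 20, -1, 12, 2, -2, -18] -> [-31, -18, -2, -1, 2, 12, 20] -> [-186, -108, -12, -6, 12, 72, 120] -> [120, 72, 12, -6, -12, -108, -186] -> [120, 72, 12, -6, -12, -108, -186]
  [-22, -31, 3, 25, 36, 28, 6, -44, 45] -> [-44, -31, -22, 3, 6, 25, 28, 36, 45] -> [-264, -186, -132, 18, 36, 150, 168, 216, 270] -> [270, 216, 168, 150, 36, 18, -132, -186, -264] -> [270, 216, 168, 150, 36, 18, -132, -186, -264]
  [37, 31, 45, -3, 45, 44] -> [-3, 31, 37, 44, 45, 45] -> [-18, 186, 222, 264, 270, 270] -> [270, 270, 264, 222, 186, -18] -> [270, 264, 222, 186, -18]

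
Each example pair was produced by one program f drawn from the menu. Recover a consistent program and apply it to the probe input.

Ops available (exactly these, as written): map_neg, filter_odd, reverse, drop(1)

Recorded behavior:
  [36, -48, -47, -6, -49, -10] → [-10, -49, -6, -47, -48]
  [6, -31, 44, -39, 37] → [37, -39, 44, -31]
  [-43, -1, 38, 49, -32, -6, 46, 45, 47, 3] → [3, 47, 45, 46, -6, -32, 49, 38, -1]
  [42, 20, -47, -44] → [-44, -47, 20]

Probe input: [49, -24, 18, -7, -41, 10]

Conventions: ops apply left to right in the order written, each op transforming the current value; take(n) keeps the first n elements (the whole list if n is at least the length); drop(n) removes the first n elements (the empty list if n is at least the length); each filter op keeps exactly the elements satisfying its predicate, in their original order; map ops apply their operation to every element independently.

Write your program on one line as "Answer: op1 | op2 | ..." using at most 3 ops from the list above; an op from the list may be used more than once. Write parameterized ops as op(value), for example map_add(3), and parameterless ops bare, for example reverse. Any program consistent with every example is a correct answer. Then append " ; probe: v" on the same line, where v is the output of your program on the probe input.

drop(1) | reverse ; probe: [10, -41, -7, 18, -24]

Check, running the answer program on each example:
  [36, -48, -47, -6, -49, -10] -> [-48, -47, -6, -49, -10] -> [-10, -49, -6, -47, -48]
  [6, -31, 44, -39, 37] -> [-31, 44, -39, 37] -> [37, -39, 44, -31]
  [-43, -1, 38, 49, -32, -6, 46, 45, 47, 3] -> [-1, 38, 49, -32, -6, 46, 45, 47, 3] -> [3, 47, 45, 46, -6, -32, 49, 38, -1]
  [42, 20, -47, -44] -> [20, -47, -44] -> [-44, -47, 20]
  probe: [49, -24, 18, -7, -41, 10] -> [-24, 18, -7, -41, 10] -> [10, -41, -7, 18, -24]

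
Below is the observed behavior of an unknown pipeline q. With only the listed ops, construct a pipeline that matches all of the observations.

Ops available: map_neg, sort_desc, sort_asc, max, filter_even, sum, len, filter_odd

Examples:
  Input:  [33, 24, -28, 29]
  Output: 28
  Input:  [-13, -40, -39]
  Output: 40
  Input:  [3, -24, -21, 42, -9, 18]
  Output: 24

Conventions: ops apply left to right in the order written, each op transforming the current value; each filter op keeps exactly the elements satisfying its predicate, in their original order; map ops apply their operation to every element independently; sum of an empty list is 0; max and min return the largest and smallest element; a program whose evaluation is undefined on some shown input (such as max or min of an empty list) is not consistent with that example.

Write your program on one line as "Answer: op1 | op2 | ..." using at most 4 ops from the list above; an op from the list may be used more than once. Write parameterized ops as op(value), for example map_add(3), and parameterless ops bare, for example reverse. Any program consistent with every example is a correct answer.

map_neg | sort_asc | max

Check, running the answer program on each example:
  [33, 24, -28, 29] -> [-33, -24, 28, -29] -> [-33, -29, -24, 28] -> 28
  [-13, -40, -39] -> [13, 40, 39] -> [13, 39, 40] -> 40
  [3, -24, -21, 42, -9, 18] -> [-3, 24, 21, -42, 9, -18] -> [-42, -18, -3, 9, 21, 24] -> 24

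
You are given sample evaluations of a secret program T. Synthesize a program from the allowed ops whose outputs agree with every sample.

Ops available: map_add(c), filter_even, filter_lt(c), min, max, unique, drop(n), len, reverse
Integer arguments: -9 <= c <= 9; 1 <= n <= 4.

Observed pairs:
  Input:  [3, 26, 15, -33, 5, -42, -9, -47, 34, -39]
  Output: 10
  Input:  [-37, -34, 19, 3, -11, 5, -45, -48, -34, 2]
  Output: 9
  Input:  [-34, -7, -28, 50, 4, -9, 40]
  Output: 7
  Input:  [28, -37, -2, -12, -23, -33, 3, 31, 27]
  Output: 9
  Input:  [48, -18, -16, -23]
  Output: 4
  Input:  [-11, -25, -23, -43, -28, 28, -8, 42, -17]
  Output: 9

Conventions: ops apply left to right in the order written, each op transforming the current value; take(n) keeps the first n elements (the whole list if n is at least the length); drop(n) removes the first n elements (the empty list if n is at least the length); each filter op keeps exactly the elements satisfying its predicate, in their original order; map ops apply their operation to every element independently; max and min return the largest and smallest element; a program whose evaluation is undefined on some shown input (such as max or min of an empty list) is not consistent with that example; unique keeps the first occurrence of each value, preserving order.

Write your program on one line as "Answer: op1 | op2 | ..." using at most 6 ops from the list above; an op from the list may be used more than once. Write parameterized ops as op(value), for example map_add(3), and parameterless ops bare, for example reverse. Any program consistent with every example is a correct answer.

reverse | unique | map_add(-1) | map_add(-7) | len

Check, running the answer program on each example:
  [3, 26, 15, -33, 5, -42, -9, -47, 34, -39] -> [-39, 34, -47, -9, -42, 5, -33, 15, 26, 3] -> [-39, 34, -47, -9, -42, 5, -33, 15, 26, 3] -> [-40, 33, -48, -10, -43, 4, -34, 14, 25, 2] -> [-47, 26, -55, -17, -50, -3, -41, 7, 18, -5] -> 10
  [-37, -34, 19, 3, -11, 5, -45, -48, -34, 2] -> [2, -34, -48, -45, 5, -11, 3, 19, -34, -37] -> [2, -34, -48, -45, 5, -11, 3, 19, -37] -> [1, -35, -49, -46, 4, -12, 2, 18, -38] -> [-6, -42, -56, -53, -3, -19, -5, 11, -45] -> 9
  [-34, -7, -28, 50, 4, -9, 40] -> [40, -9, 4, 50, -28, -7, -34] -> [40, -9, 4, 50, -28, -7, -34] -> [39, -10, 3, 49, -29, -8, -35] -> [32, -17, -4, 42, -36, -15, -42] -> 7
  [28, -37, -2, -12, -23, -33, 3, 31, 27] -> [27, 31, 3, -33, -23, -12, -2, -37, 28] -> [27, 31, 3, -33, -23, -12, -2, -37, 28] -> [26, 30, 2, -34, -24, -13, -3, -38, 27] -> [19, 23, -5, -41, -31, -20, -10, -45, 20] -> 9
  [48, -18, -16, -23] -> [-23, -16, -18, 48] -> [-23, -16, -18, 48] -> [-24, -17, -19, 47] -> [-31, -24, -26, 40] -> 4
  [-11, -25, -23, -43, -28, 28, -8, 42, -17] -> [-17, 42, -8, 28, -28, -43, -23, -25, -11] -> [-17, 42, -8, 28, -28, -43, -23, -25, -11] -> [-18, 41, -9, 27, -29, -44, -24, -26, -12] -> [-25, 34, -16, 20, -36, -51, -31, -33, -19] -> 9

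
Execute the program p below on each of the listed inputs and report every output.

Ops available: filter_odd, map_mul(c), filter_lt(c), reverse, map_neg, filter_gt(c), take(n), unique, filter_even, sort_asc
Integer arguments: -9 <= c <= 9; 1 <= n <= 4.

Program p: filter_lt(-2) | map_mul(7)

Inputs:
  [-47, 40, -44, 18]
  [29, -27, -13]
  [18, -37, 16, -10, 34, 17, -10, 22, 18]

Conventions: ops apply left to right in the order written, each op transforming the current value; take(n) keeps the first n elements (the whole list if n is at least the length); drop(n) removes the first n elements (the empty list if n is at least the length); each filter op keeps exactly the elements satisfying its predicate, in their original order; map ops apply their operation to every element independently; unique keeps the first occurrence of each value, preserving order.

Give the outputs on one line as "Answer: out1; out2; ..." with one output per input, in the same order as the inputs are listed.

Execution, op by op:
  [-47, 40, -44, 18] -> [-47, -44] -> [-329, -308]
  [29, -27, -13] -> [-27, -13] -> [-189, -91]
  [18, -37, 16, -10, 34, 17, -10, 22, 18] -> [-37, -10, -10] -> [-259, -70, -70]

[-329, -308]; [-189, -91]; [-259, -70, -70]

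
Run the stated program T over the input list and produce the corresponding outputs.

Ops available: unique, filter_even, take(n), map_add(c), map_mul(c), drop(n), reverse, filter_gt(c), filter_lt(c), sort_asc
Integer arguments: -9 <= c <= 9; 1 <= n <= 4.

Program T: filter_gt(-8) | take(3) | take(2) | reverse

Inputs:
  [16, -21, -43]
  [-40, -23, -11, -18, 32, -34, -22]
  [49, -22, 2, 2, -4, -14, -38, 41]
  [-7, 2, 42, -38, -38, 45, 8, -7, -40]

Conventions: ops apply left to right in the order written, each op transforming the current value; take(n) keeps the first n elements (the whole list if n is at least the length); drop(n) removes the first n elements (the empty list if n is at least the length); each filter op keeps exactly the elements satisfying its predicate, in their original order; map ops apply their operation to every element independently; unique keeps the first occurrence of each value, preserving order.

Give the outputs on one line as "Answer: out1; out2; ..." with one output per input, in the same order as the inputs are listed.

Execution, op by op:
  [16, -21, -43] -> [16] -> [16] -> [16] -> [16]
  [-40, -23, -11, -18, 32, -34, -22] -> [32] -> [32] -> [32] -> [32]
  [49, -22, 2, 2, -4, -14, -38, 41] -> [49, 2, 2, -4, 41] -> [49, 2, 2] -> [49, 2] -> [2, 49]
  [-7, 2, 42, -38, -38, 45, 8, -7, -40] -> [-7, 2, 42, 45, 8, -7] -> [-7, 2, 42] -> [-7, 2] -> [2, -7]

[16]; [32]; [2, 49]; [2, -7]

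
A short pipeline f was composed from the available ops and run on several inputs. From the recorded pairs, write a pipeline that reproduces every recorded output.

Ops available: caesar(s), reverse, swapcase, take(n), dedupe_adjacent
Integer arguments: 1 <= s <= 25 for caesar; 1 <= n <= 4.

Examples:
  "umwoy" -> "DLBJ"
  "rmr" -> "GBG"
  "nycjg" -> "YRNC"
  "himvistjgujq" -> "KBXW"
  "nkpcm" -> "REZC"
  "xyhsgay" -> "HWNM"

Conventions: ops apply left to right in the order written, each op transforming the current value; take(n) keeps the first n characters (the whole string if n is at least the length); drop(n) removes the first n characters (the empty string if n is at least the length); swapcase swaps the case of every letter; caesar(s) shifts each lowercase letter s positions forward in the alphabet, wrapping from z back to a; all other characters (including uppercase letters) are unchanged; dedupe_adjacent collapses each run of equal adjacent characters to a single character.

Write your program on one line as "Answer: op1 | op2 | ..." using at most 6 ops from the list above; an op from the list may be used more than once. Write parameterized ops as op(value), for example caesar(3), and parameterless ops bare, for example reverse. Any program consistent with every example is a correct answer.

caesar(10) | take(4) | caesar(5) | swapcase | reverse

Check, running the answer program on each example:
  "umwoy" -> "ewgyi" -> "ewgy" -> "jbld" -> "JBLD" -> "DLBJ"
  "rmr" -> "bwb" -> "bwb" -> "gbg" -> "GBG" -> "GBG"
  "nycjg" -> "ximtq" -> "ximt" -> "cnry" -> "CNRY" -> "YRNC"
  "himvistjgujq" -> "rswfscdtqeta" -> "rswf" -> "wxbk" -> "WXBK" -> "KBXW"
  "nkpcm" -> "xuzmw" -> "xuzm" -> "czer" -> "CZER" -> "REZC"
  "xyhsgay" -> "hircqki" -> "hirc" -> "mnwh" -> "MNWH" -> "HWNM"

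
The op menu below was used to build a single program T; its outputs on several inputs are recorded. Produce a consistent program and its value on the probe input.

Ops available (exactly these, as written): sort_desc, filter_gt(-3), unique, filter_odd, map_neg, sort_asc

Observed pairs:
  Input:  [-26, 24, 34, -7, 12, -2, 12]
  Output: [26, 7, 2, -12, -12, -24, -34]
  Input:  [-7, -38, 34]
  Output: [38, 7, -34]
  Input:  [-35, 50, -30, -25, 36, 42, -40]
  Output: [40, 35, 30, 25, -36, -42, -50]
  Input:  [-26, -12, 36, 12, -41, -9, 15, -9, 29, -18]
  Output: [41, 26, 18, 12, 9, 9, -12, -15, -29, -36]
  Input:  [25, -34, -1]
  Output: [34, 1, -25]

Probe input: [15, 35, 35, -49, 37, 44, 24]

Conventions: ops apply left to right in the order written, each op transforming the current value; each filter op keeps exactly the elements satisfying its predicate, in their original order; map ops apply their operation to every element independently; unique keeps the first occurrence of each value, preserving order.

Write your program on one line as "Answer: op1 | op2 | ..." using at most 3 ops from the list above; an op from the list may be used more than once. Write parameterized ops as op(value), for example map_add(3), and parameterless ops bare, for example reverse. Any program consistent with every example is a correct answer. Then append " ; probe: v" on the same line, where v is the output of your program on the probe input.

map_neg | sort_desc ; probe: [49, -15, -24, -35, -35, -37, -44]

Check, running the answer program on each example:
  [-26, 24, 34, -7, 12, -2, 12] -> [26, -24, -34, 7, -12, 2, -12] -> [26, 7, 2, -12, -12, -24, -34]
  [-7, -38, 34] -> [7, 38, -34] -> [38, 7, -34]
  [-35, 50, -30, -25, 36, 42, -40] -> [35, -50, 30, 25, -36, -42, 40] -> [40, 35, 30, 25, -36, -42, -50]
  [-26, -12, 36, 12, -41, -9, 15, -9, 29, -18] -> [26, 12, -36, -12, 41, 9, -15, 9, -29, 18] -> [41, 26, 18, 12, 9, 9, -12, -15, -29, -36]
  [25, -34, -1] -> [-25, 34, 1] -> [34, 1, -25]
  probe: [15, 35, 35, -49, 37, 44, 24] -> [-15, -35, -35, 49, -37, -44, -24] -> [49, -15, -24, -35, -35, -37, -44]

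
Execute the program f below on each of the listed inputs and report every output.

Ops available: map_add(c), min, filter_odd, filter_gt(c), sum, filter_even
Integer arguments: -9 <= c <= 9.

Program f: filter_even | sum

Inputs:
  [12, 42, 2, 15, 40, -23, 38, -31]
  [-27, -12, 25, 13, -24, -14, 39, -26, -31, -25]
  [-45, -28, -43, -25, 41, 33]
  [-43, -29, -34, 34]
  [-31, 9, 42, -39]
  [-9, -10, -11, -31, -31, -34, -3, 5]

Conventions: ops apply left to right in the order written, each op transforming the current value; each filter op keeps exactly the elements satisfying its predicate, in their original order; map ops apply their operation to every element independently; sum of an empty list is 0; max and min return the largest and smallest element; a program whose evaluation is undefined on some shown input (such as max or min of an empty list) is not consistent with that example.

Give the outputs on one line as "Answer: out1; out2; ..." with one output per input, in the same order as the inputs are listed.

Execution, op by op:
  [12, 42, 2, 15, 40, -23, 38, -31] -> [12, 42, 2, 40, 38] -> 134
  [-27, -12, 25, 13, -24, -14, 39, -26, -31, -25] -> [-12, -24, -14, -26] -> -76
  [-45, -28, -43, -25, 41, 33] -> [-28] -> -28
  [-43, -29, -34, 34] -> [-34, 34] -> 0
  [-31, 9, 42, -39] -> [42] -> 42
  [-9, -10, -11, -31, -31, -34, -3, 5] -> [-10, -34] -> -44

134; -76; -28; 0; 42; -44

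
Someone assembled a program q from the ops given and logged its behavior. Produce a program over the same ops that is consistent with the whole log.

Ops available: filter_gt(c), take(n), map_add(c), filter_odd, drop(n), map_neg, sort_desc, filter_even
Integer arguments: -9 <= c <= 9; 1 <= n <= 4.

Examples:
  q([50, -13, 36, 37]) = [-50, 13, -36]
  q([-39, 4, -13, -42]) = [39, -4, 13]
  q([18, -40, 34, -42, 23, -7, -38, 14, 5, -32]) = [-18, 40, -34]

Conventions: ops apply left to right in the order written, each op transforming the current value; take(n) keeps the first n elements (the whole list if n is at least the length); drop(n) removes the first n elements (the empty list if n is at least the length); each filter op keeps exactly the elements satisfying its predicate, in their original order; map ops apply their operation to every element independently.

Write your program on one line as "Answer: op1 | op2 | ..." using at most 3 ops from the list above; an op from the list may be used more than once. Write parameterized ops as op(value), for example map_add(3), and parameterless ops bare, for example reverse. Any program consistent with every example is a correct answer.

take(3) | map_neg

Check, running the answer program on each example:
  [50, -13, 36, 37] -> [50, -13, 36] -> [-50, 13, -36]
  [-39, 4, -13, -42] -> [-39, 4, -13] -> [39, -4, 13]
  [18, -40, 34, -42, 23, -7, -38, 14, 5, -32] -> [18, -40, 34] -> [-18, 40, -34]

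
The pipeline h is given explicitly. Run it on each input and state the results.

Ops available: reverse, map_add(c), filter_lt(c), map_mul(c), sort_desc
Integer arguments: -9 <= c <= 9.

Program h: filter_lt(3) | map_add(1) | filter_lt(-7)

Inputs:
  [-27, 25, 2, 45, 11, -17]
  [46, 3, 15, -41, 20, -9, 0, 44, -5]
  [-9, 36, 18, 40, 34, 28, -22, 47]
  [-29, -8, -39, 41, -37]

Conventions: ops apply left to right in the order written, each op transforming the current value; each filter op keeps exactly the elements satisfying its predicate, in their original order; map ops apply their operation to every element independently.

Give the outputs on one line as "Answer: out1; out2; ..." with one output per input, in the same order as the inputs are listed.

Execution, op by op:
  [-27, 25, 2, 45, 11, -17] -> [-27, 2, -17] -> [-26, 3, -16] -> [-26, -16]
  [46, 3, 15, -41, 20, -9, 0, 44, -5] -> [-41, -9, 0, -5] -> [-40, -8, 1, -4] -> [-40, -8]
  [-9, 36, 18, 40, 34, 28, -22, 47] -> [-9, -22] -> [-8, -21] -> [-8, -21]
  [-29, -8, -39, 41, -37] -> [-29, -8, -39, -37] -> [-28, -7, -38, -36] -> [-28, -38, -36]

[-26, -16]; [-40, -8]; [-8, -21]; [-28, -38, -36]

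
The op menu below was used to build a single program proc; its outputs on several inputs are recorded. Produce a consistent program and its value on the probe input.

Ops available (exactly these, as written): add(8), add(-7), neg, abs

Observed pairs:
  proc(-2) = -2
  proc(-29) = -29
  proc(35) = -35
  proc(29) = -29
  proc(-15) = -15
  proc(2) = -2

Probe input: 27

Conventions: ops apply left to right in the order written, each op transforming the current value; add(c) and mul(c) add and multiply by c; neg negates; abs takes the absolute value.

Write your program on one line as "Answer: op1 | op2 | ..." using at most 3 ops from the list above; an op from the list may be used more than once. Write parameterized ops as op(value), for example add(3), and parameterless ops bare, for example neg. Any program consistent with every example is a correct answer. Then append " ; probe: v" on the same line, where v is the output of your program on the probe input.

abs | neg ; probe: -27

Check, running the answer program on each example:
  -2 -> 2 -> -2
  -29 -> 29 -> -29
  35 -> 35 -> -35
  29 -> 29 -> -29
  -15 -> 15 -> -15
  2 -> 2 -> -2
  probe: 27 -> 27 -> -27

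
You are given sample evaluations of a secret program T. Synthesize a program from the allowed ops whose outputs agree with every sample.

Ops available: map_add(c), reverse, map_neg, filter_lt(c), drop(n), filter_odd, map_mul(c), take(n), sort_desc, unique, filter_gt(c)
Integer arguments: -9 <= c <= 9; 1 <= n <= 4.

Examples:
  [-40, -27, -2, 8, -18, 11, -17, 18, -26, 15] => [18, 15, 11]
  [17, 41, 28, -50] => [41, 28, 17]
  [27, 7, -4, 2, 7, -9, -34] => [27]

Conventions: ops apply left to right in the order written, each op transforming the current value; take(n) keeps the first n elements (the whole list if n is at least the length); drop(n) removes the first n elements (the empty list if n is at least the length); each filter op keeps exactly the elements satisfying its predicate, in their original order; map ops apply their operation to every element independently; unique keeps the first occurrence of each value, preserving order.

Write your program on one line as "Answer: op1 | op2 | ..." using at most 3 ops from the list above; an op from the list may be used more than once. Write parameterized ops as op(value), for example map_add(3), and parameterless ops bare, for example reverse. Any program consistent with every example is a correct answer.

filter_gt(8) | sort_desc

Check, running the answer program on each example:
  [-40, -27, -2, 8, -18, 11, -17, 18, -26, 15] -> [11, 18, 15] -> [18, 15, 11]
  [17, 41, 28, -50] -> [17, 41, 28] -> [41, 28, 17]
  [27, 7, -4, 2, 7, -9, -34] -> [27] -> [27]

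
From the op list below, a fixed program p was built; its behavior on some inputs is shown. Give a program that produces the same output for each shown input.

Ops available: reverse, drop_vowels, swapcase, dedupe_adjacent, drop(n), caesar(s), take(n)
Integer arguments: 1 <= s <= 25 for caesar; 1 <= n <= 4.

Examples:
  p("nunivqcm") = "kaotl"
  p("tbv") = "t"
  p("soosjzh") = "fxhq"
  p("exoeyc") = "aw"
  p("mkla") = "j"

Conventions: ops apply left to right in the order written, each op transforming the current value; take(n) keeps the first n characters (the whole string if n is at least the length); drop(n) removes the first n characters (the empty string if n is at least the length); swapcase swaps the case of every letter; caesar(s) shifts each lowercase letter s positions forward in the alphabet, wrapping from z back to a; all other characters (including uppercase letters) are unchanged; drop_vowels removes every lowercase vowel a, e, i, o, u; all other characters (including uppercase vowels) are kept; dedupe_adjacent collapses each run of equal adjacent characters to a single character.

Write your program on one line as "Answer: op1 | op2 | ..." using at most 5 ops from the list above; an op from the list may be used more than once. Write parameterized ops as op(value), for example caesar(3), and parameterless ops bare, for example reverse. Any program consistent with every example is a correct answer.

drop(2) | drop_vowels | caesar(24) | reverse

Check, running the answer program on each example:
  "nunivqcm" -> "nivqcm" -> "nvqcm" -> "ltoak" -> "kaotl"
  "tbv" -> "v" -> "v" -> "t" -> "t"
  "soosjzh" -> "osjzh" -> "sjzh" -> "qhxf" -> "fxhq"
  "exoeyc" -> "oeyc" -> "yc" -> "wa" -> "aw"
  "mkla" -> "la" -> "l" -> "j" -> "j"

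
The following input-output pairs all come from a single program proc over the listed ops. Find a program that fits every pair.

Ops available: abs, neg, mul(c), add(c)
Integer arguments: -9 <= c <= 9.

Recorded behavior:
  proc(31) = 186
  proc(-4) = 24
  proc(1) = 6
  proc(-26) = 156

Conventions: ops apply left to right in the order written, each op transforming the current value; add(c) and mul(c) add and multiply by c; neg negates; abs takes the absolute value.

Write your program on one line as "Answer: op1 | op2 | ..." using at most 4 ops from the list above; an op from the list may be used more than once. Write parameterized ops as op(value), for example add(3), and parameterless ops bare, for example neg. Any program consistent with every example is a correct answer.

neg | mul(3) | mul(2) | abs

Check, running the answer program on each example:
  31 -> -31 -> -93 -> -186 -> 186
  -4 -> 4 -> 12 -> 24 -> 24
  1 -> -1 -> -3 -> -6 -> 6
  -26 -> 26 -> 78 -> 156 -> 156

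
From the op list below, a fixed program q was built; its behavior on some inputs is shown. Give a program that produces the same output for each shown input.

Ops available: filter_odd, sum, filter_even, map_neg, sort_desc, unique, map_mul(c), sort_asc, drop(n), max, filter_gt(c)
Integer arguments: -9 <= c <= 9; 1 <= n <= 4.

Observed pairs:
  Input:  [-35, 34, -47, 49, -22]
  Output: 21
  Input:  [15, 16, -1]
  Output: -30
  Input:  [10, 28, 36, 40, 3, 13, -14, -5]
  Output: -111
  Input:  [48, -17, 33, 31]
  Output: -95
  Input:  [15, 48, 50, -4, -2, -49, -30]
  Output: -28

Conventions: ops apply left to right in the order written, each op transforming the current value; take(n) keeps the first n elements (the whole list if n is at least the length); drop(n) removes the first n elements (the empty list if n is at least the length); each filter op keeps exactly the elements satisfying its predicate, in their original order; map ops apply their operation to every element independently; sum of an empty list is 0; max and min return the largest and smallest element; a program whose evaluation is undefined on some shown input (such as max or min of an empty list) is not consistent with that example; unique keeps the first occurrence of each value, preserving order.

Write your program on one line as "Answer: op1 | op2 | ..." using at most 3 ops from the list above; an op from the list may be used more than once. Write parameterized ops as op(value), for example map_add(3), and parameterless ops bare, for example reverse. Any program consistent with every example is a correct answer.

map_neg | sum

Check, running the answer program on each example:
  [-35, 34, -47, 49, -22] -> [35, -34, 47, -49, 22] -> 21
  [15, 16, -1] -> [-15, -16, 1] -> -30
  [10, 28, 36, 40, 3, 13, -14, -5] -> [-10, -28, -36, -40, -3, -13, 14, 5] -> -111
  [48, -17, 33, 31] -> [-48, 17, -33, -31] -> -95
  [15, 48, 50, -4, -2, -49, -30] -> [-15, -48, -50, 4, 2, 49, 30] -> -28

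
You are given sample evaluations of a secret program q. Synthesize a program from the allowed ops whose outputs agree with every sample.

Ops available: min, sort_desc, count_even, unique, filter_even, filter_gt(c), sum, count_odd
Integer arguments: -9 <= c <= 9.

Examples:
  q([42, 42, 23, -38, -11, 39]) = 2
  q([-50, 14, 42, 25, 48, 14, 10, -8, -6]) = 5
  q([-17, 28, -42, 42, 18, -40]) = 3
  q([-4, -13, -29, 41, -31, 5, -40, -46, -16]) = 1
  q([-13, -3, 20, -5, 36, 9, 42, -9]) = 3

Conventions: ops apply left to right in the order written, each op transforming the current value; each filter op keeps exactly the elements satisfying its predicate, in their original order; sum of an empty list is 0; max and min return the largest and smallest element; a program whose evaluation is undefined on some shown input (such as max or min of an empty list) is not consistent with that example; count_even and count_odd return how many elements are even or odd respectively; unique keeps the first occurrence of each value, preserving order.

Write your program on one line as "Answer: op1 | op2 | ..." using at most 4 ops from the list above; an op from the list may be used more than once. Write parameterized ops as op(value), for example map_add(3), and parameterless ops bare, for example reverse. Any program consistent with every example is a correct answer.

filter_even | filter_gt(-5) | count_even

Check, running the answer program on each example:
  [42, 42, 23, -38, -11, 39] -> [42, 42, -38] -> [42, 42] -> 2
  [-50, 14, 42, 25, 48, 14, 10, -8, -6] -> [-50, 14, 42, 48, 14, 10, -8, -6] -> [14, 42, 48, 14, 10] -> 5
  [-17, 28, -42, 42, 18, -40] -> [28, -42, 42, 18, -40] -> [28, 42, 18] -> 3
  [-4, -13, -29, 41, -31, 5, -40, -46, -16] -> [-4, -40, -46, -16] -> [-4] -> 1
  [-13, -3, 20, -5, 36, 9, 42, -9] -> [20, 36, 42] -> [20, 36, 42] -> 3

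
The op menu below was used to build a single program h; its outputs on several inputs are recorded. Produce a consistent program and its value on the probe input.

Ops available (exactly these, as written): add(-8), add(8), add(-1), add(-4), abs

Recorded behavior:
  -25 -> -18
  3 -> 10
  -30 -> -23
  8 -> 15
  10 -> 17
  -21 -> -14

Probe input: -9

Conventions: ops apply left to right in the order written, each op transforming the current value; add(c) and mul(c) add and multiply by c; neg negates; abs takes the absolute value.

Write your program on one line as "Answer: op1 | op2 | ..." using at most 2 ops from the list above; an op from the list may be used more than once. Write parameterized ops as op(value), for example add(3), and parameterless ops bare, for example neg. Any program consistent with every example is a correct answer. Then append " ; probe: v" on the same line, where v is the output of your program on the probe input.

add(8) | add(-1) ; probe: -2

Check, running the answer program on each example:
  -25 -> -17 -> -18
  3 -> 11 -> 10
  -30 -> -22 -> -23
  8 -> 16 -> 15
  10 -> 18 -> 17
  -21 -> -13 -> -14
  probe: -9 -> -1 -> -2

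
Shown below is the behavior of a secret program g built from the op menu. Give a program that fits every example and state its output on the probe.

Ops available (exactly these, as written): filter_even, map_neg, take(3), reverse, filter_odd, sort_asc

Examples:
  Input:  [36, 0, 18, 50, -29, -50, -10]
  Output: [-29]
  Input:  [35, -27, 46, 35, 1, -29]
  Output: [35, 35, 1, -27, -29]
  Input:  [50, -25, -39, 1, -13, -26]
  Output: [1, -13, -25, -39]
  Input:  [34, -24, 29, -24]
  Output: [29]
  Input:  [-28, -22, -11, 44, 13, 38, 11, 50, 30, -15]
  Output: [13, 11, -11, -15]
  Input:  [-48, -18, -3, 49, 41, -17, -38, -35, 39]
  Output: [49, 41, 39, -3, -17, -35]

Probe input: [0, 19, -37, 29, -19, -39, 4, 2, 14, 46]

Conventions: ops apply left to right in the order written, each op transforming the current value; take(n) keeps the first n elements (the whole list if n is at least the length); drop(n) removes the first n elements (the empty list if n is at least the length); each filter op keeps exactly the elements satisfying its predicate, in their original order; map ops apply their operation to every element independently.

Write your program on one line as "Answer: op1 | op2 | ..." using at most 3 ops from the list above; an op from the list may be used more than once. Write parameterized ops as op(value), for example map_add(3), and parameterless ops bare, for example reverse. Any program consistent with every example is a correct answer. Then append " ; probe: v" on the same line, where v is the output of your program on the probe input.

sort_asc | reverse | filter_odd ; probe: [29, 19, -19, -37, -39]

Check, running the answer program on each example:
  [36, 0, 18, 50, -29, -50, -10] -> [-50, -29, -10, 0, 18, 36, 50] -> [50, 36, 18, 0, -10, -29, -50] -> [-29]
  [35, -27, 46, 35, 1, -29] -> [-29, -27, 1, 35, 35, 46] -> [46, 35, 35, 1, -27, -29] -> [35, 35, 1, -27, -29]
  [50, -25, -39, 1, -13, -26] -> [-39, -26, -25, -13, 1, 50] -> [50, 1, -13, -25, -26, -39] -> [1, -13, -25, -39]
  [34, -24, 29, -24] -> [-24, -24, 29, 34] -> [34, 29, -24, -24] -> [29]
  [-28, -22, -11, 44, 13, 38, 11, 50, 30, -15] -> [-28, -22, -15, -11, 11, 13, 30, 38, 44, 50] -> [50, 44, 38, 30, 13, 11, -11, -15, -22, -28] -> [13, 11, -11, -15]
  [-48, -18, -3, 49, 41, -17, -38, -35, 39] -> [-48, -38, -35, -18, -17, -3, 39, 41, 49] -> [49, 41, 39, -3, -17, -18, -35, -38, -48] -> [49, 41, 39, -3, -17, -35]
  probe: [0, 19, -37, 29, -19, -39, 4, 2, 14, 46] -> [-39, -37, -19, 0, 2, 4, 14, 19, 29, 46] -> [46, 29, 19, 14, 4, 2, 0, -19, -37, -39] -> [29, 19, -19, -37, -39]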